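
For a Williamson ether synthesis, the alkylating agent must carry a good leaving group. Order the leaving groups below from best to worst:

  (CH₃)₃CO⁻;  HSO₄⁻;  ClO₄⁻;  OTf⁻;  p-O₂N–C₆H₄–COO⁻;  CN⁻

A good leaving group is a weak base: the lower the pKₐ of its conjugate acid, the more readily it departs.
OTf⁻: pKₐ(CF₃SO₃H (triflic acid)) ≈ -14
ClO₄⁻: pKₐ(HClO₄) ≈ -10
HSO₄⁻: pKₐ(H₂SO₄) ≈ -3
p-O₂N–C₆H₄–COO⁻: pKₐ(p-nitrobenzoic acid) ≈ 3.4
CN⁻: pKₐ(HCN) ≈ 9.2
(CH₃)₃CO⁻: pKₐ(t-BuOH) ≈ 18

OTf⁻ > ClO₄⁻ > HSO₄⁻ > p-O₂N–C₆H₄–COO⁻ > CN⁻ > (CH₃)₃CO⁻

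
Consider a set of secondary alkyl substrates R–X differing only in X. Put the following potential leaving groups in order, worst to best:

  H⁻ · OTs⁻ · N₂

N₂: no meaningful conjugate acid; N₂ departs as an exceptionally stable neutral molecule
OTs⁻: pKₐ(p-CH₃C₆H₄SO₃H (TsOH)) ≈ -2.8 — resonance-delocalised arenesulfonate
H⁻: pKₐ(H₂) ≈ 36
Listed from poorest to best leaving group as asked.

H⁻ < OTs⁻ < N₂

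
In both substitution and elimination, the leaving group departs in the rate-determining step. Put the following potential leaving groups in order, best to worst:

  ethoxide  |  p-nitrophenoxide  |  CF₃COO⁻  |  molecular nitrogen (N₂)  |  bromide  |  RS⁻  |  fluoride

molecular nitrogen (N₂): no meaningful conjugate acid; N₂ departs as an exceptionally stable neutral molecule
bromide: pKₐ(HBr) ≈ -9
CF₃COO⁻: pKₐ(CF₃COOH) ≈ 0.2
fluoride: pKₐ(HF) ≈ 3.2
p-nitrophenoxide: pKₐ(p-nitrophenol) ≈ 7.2
RS⁻: pKₐ(RSH (a thiol)) ≈ 10.5
ethoxide: pKₐ(CH₃CH₂OH) ≈ 16

molecular nitrogen (N₂) > bromide > CF₃COO⁻ > fluoride > p-nitrophenoxide > RS⁻ > ethoxide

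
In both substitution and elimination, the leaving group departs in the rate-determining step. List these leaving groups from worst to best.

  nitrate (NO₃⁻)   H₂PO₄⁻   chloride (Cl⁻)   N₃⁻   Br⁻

N₃⁻ < H₂PO₄⁻ < nitrate (NO₃⁻) < chloride (Cl⁻) < Br⁻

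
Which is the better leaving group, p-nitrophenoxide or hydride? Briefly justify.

p-nitrophenoxide is the better leaving group.
pKₐ(p-nitrophenol) ≈ 7.2 versus pKₐ(H₂) ≈ 36: p-nitrophenoxide is the much weaker base.
Nitro group delocalises the charge; the classic chromogenic LG.

p-nitrophenoxide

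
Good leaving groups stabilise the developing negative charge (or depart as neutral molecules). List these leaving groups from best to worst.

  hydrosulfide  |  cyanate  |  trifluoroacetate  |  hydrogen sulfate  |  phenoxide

Rank by basicity of the departing species: weakest base leaves most easily.
hydrogen sulfate: pKₐ(H₂SO₄) ≈ -3
trifluoroacetate: pKₐ(CF₃COOH) ≈ 0.2
cyanate: pKₐ(HOCN) ≈ 3.5 — resonance between N and O
hydrosulfide: pKₐ(H₂S) ≈ 7
phenoxide: pKₐ(C₆H₅OH (phenol)) ≈ 10

hydrogen sulfate > trifluoroacetate > cyanate > hydrosulfide > phenoxide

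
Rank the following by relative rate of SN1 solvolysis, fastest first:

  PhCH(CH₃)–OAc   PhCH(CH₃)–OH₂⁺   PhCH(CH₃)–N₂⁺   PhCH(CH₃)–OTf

Identical carbon frameworks mean the comparison reduces to leaving-group quality.
The more stable X⁻ (or X) is on its own — i.e. the weaker a base it is — the better a leaving group it makes.
PhCH(CH₃)–N₂⁺ loses N₂: no meaningful conjugate acid; N₂ departs as an exceptionally stable neutral molecule
PhCH(CH₃)–OTf loses OTf⁻: pKₐ(CF₃SO₃H (triflic acid)) ≈ -14
PhCH(CH₃)–OH₂⁺ loses H₂O: pKₐ(H₃O⁺) ≈ -1.7
PhCH(CH₃)–OAc loses AcO⁻: pKₐ(CH₃COOH) ≈ 4.8

PhCH(CH₃)–N₂⁺ > PhCH(CH₃)–OTf > PhCH(CH₃)–OH₂⁺ > PhCH(CH₃)–OAc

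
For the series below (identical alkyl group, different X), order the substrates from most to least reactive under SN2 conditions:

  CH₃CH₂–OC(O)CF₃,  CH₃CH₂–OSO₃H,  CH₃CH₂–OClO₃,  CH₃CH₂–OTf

With the same alkyl group throughout, only the leaving group differentiates the rates.
The more stable X⁻ (or X) is on its own — i.e. the weaker a base it is — the better a leaving group it makes.
CH₃CH₂–OTf loses OTf⁻: pKₐ(CF₃SO₃H (triflic acid)) ≈ -14
CH₃CH₂–OClO₃ loses ClO₄⁻: pKₐ(HClO₄) ≈ -10
CH₃CH₂–OSO₃H loses HSO₄⁻: pKₐ(H₂SO₄) ≈ -3
CH₃CH₂–OC(O)CF₃ loses CF₃COO⁻: pKₐ(CF₃COOH) ≈ 0.2

CH₃CH₂–OTf > CH₃CH₂–OClO₃ > CH₃CH₂–OSO₃H > CH₃CH₂–OC(O)CF₃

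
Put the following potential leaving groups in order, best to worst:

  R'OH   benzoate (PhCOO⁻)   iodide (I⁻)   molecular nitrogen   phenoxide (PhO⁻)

molecular nitrogen > iodide (I⁻) > R'OH > benzoate (PhCOO⁻) > phenoxide (PhO⁻)

The more stable X⁻ (or X) is on its own — i.e. the weaker a base it is — the better a leaving group it makes.
molecular nitrogen: no meaningful conjugate acid; N₂ departs as an exceptionally stable neutral molecule
iodide (I⁻): pKₐ(HI) ≈ -10 — large, highly polarisable; very weak base
R'OH: pKₐ(R'OH₂⁺) ≈ -2.4
benzoate (PhCOO⁻): pKₐ(C₆H₅COOH) ≈ 4.2
phenoxide (PhO⁻): pKₐ(C₆H₅OH (phenol)) ≈ 10 — resonance into the ring helps, but still a poor LG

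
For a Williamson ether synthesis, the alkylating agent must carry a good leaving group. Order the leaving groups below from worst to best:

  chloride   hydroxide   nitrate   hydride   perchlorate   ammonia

hydride < hydroxide < ammonia < nitrate < chloride < perchlorate

The more stable X⁻ (or X) is on its own — i.e. the weaker a base it is — the better a leaving group it makes.
perchlorate: pKₐ(HClO₄) ≈ -10
chloride: pKₐ(HCl) ≈ -7
nitrate: pKₐ(HNO₃) ≈ -1.3
ammonia: pKₐ(NH₄⁺) ≈ 9.2
hydroxide: pKₐ(H₂O) ≈ 15.7
hydride: pKₐ(H₂) ≈ 36
The question asks for worst first, so the sequence is read in increasing leaving-group ability.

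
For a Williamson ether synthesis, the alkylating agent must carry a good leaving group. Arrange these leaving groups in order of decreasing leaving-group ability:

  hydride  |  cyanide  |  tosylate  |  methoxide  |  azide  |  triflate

triflate > tosylate > azide > cyanide > methoxide > hydride

A good leaving group is a weak base: the lower the pKₐ of its conjugate acid, the more readily it departs.
triflate: pKₐ(CF₃SO₃H (triflic acid)) ≈ -14 — charge spread over three oxygens and a CF₃ group; the premier leaving group in synthesis
tosylate: pKₐ(p-CH₃C₆H₄SO₃H (TsOH)) ≈ -2.8
azide: pKₐ(HN₃) ≈ 4.7 — linear, resonance-stabilised
cyanide: pKₐ(HCN) ≈ 9.2 — sp carbon stabilises the charge somewhat, but still a poor LG
methoxide: pKₐ(CH₃OH) ≈ 15.5 — strong base; alkoxides do not leave unassisted
hydride: pKₐ(H₂) ≈ 36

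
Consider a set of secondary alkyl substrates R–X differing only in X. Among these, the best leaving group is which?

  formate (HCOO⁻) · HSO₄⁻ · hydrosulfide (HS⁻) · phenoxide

HSO₄⁻

The more stable X⁻ (or X) is on its own — i.e. the weaker a base it is — the better a leaving group it makes.
HSO₄⁻: pKₐ(H₂SO₄) ≈ -3
formate (HCOO⁻): pKₐ(HCOOH) ≈ 3.8
hydrosulfide (HS⁻): pKₐ(H₂S) ≈ 7
phenoxide: pKₐ(C₆H₅OH (phenol)) ≈ 10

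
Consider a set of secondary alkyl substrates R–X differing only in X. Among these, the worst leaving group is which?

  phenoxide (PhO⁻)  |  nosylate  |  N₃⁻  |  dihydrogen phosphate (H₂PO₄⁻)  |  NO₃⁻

phenoxide (PhO⁻)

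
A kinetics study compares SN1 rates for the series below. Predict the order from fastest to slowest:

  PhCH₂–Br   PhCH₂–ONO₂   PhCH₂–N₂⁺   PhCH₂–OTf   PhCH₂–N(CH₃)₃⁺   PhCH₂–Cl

PhCH₂–N₂⁺ > PhCH₂–OTf > PhCH₂–Br > PhCH₂–Cl > PhCH₂–ONO₂ > PhCH₂–N(CH₃)₃⁺

Identical carbon frameworks mean the comparison reduces to leaving-group quality.
The more stable X⁻ (or X) is on its own — i.e. the weaker a base it is — the better a leaving group it makes.
PhCH₂–N₂⁺ loses N₂: no meaningful conjugate acid; N₂ departs as an exceptionally stable neutral molecule
PhCH₂–OTf loses OTf⁻: pKₐ(CF₃SO₃H (triflic acid)) ≈ -14
PhCH₂–Br loses Br⁻: pKₐ(HBr) ≈ -9
PhCH₂–Cl loses Cl⁻: pKₐ(HCl) ≈ -7
PhCH₂–ONO₂ loses NO₃⁻: pKₐ(HNO₃) ≈ -1.3
PhCH₂–N(CH₃)₃⁺ loses NR'₃: pKₐ(R'₃NH⁺) ≈ 10.7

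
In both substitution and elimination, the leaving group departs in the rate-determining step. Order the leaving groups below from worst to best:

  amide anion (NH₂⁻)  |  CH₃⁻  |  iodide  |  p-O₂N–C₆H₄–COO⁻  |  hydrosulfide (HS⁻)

CH₃⁻ < amide anion (NH₂⁻) < hydrosulfide (HS⁻) < p-O₂N–C₆H₄–COO⁻ < iodide

The more stable X⁻ (or X) is on its own — i.e. the weaker a base it is — the better a leaving group it makes.
iodide: pKₐ(HI) ≈ -10
p-O₂N–C₆H₄–COO⁻: pKₐ(p-nitrobenzoic acid) ≈ 3.4 — electron-withdrawing nitro group stabilises the carboxylate
hydrosulfide (HS⁻): pKₐ(H₂S) ≈ 7
amide anion (NH₂⁻): pKₐ(NH₃) ≈ 38 — extremely strong base; never a leaving group
CH₃⁻: pKₐ(CH₄) ≈ 48 — unstabilised carbanion; the worst conceivable leaving group
Listed from poorest to best leaving group as asked.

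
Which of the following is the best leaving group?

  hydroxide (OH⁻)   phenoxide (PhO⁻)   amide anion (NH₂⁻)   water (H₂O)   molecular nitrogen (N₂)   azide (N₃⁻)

molecular nitrogen (N₂)

molecular nitrogen (N₂): no meaningful conjugate acid; N₂ departs as an exceptionally stable neutral molecule
water (H₂O): pKₐ(H₃O⁺) ≈ -1.7
azide (N₃⁻): pKₐ(HN₃) ≈ 4.7
phenoxide (PhO⁻): pKₐ(C₆H₅OH (phenol)) ≈ 10
hydroxide (OH⁻): pKₐ(H₂O) ≈ 15.7
amide anion (NH₂⁻): pKₐ(NH₃) ≈ 38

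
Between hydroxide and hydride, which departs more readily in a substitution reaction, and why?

hydroxide

hydroxide is the better leaving group.
pKₐ(H₂O) ≈ 15.7 versus pKₐ(H₂) ≈ 36: hydroxide is the much weaker base.
Strong base; essentially never leaves without prior activation.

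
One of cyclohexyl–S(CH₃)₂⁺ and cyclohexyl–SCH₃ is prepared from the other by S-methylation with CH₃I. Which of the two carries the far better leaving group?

cyclohexyl–S(CH₃)₂⁺

From cyclohexyl–SCH₃ the departing group would be RS⁻ (pKₐ(RSH (a thiol)) ≈ 10.5). Moderately basic; rarely leaves without activation.
From cyclohexyl–S(CH₃)₂⁺ the leaving group is SR'₂ (pKₐ(R'₂SH⁺) ≈ -7). Neutral; leaves from a sulfonium salt (R–SR'₂⁺).
S-methylation with CH₃I works by allowing neutral dimethyl sulfide, rather than methanethiolate, to depart, making cyclohexyl–S(CH₃)₂⁺ enormously more reactive.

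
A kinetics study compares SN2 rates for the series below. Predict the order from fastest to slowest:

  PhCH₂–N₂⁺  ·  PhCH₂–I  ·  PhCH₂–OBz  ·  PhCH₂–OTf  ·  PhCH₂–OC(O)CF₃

PhCH₂–N₂⁺ > PhCH₂–OTf > PhCH₂–I > PhCH₂–OC(O)CF₃ > PhCH₂–OBz

With the same alkyl group throughout, only the leaving group differentiates the rates.
A good leaving group is a weak base: the lower the pKₐ of its conjugate acid, the more readily it departs.
PhCH₂–N₂⁺ loses N₂: no meaningful conjugate acid; N₂ departs as an exceptionally stable neutral molecule
PhCH₂–OTf loses OTf⁻: pKₐ(CF₃SO₃H (triflic acid)) ≈ -14
PhCH₂–I loses I⁻: pKₐ(HI) ≈ -10
PhCH₂–OC(O)CF₃ loses CF₃COO⁻: pKₐ(CF₃COOH) ≈ 0.2
PhCH₂–OBz loses PhCOO⁻: pKₐ(C₆H₅COOH) ≈ 4.2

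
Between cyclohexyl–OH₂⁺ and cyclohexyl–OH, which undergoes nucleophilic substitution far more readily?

cyclohexyl–OH₂⁺

From cyclohexyl–OH the departing group would be OH⁻ (pKₐ(H₂O) ≈ 15.7). Strong base; essentially never leaves without prior activation.
From cyclohexyl–OH₂⁺ the leaving group is H₂O (pKₐ(H₃O⁺) ≈ -1.7). Neutral; leaves from a protonated alcohol (R–OH₂⁺).
(In practice cyclohexyl–OH₂⁺ is made from cyclohexyl–OH by protonation with strong acid, converting the leaving group from hydroxide to neutral water.)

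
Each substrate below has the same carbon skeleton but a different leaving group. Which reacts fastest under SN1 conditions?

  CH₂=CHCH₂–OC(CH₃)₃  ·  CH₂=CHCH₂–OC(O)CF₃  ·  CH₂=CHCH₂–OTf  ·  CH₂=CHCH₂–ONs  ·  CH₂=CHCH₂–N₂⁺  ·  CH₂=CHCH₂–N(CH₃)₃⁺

CH₂=CHCH₂–N₂⁺

The skeletons are identical, so relative rate is governed entirely by leaving-group ability.
A good leaving group is a weak base: the lower the pKₐ of its conjugate acid, the more readily it departs.
CH₂=CHCH₂–N₂⁺ loses N₂: no meaningful conjugate acid; N₂ departs as an exceptionally stable neutral molecule
CH₂=CHCH₂–OTf loses OTf⁻: pKₐ(CF₃SO₃H (triflic acid)) ≈ -14
CH₂=CHCH₂–ONs loses ONs⁻: pKₐ(p-O₂NC₆H₄SO₃H) ≈ -3.5
CH₂=CHCH₂–OC(O)CF₃ loses CF₃COO⁻: pKₐ(CF₃COOH) ≈ 0.2
CH₂=CHCH₂–N(CH₃)₃⁺ loses NR'₃: pKₐ(R'₃NH⁺) ≈ 10.7
CH₂=CHCH₂–OC(CH₃)₃ loses (CH₃)₃CO⁻: pKₐ(t-BuOH) ≈ 18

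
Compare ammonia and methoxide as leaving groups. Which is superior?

ammonia

ammonia is the better leaving group.
pKₐ(NH₄⁺) ≈ 9.2 versus pKₐ(CH₃OH) ≈ 15.5: ammonia is the much weaker base.
Neutral but moderately basic; leaves from R–NH₃⁺.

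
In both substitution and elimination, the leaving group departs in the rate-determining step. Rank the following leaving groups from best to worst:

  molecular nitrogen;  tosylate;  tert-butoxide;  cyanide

Leaving-group ability tracks the stability of the departed species; conjugate-acid pKₐ is the usual yardstick (lower pKₐ → better LG).
molecular nitrogen: no meaningful conjugate acid; N₂ departs as an exceptionally stable neutral molecule
tosylate: pKₐ(p-CH₃C₆H₄SO₃H (TsOH)) ≈ -2.8
cyanide: pKₐ(HCN) ≈ 9.2 — sp carbon stabilises the charge somewhat, but still a poor LG
tert-butoxide: pKₐ(t-BuOH) ≈ 18 — bulky, strongly basic alkoxide

molecular nitrogen > tosylate > cyanide > tert-butoxide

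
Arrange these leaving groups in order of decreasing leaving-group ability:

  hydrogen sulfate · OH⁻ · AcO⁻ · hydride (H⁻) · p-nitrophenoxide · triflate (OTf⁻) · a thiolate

triflate (OTf⁻) > hydrogen sulfate > AcO⁻ > p-nitrophenoxide > a thiolate > OH⁻ > hydride (H⁻)

triflate (OTf⁻): pKₐ(CF₃SO₃H (triflic acid)) ≈ -14
hydrogen sulfate: pKₐ(H₂SO₄) ≈ -3
AcO⁻: pKₐ(CH₃COOH) ≈ 4.8
p-nitrophenoxide: pKₐ(p-nitrophenol) ≈ 7.2
a thiolate: pKₐ(RSH (a thiol)) ≈ 10.5
OH⁻: pKₐ(H₂O) ≈ 15.7
hydride (H⁻): pKₐ(H₂) ≈ 36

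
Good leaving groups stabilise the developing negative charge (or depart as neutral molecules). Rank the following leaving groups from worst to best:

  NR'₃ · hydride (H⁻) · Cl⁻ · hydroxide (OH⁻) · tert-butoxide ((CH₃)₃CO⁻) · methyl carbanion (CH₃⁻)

Rank by basicity of the departing species: weakest base leaves most easily.
Cl⁻: pKₐ(HCl) ≈ -7
NR'₃: pKₐ(R'₃NH⁺) ≈ 10.7
hydroxide (OH⁻): pKₐ(H₂O) ≈ 15.7
tert-butoxide ((CH₃)₃CO⁻): pKₐ(t-BuOH) ≈ 18
hydride (H⁻): pKₐ(H₂) ≈ 36
methyl carbanion (CH₃⁻): pKₐ(CH₄) ≈ 48
Listed from poorest to best leaving group as asked.

methyl carbanion (CH₃⁻) < hydride (H⁻) < tert-butoxide ((CH₃)₃CO⁻) < hydroxide (OH⁻) < NR'₃ < Cl⁻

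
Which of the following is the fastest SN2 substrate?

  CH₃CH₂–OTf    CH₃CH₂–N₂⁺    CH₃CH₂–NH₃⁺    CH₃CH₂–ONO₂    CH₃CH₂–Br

CH₃CH₂–N₂⁺

The skeletons are identical, so relative rate is governed entirely by leaving-group ability.
Rank by basicity of the departing species: weakest base leaves most easily.
CH₃CH₂–N₂⁺ loses N₂: no meaningful conjugate acid; N₂ departs as an exceptionally stable neutral molecule
CH₃CH₂–OTf loses OTf⁻: pKₐ(CF₃SO₃H (triflic acid)) ≈ -14
CH₃CH₂–Br loses Br⁻: pKₐ(HBr) ≈ -9
CH₃CH₂–ONO₂ loses NO₃⁻: pKₐ(HNO₃) ≈ -1.3
CH₃CH₂–NH₃⁺ loses NH₃: pKₐ(NH₄⁺) ≈ 9.2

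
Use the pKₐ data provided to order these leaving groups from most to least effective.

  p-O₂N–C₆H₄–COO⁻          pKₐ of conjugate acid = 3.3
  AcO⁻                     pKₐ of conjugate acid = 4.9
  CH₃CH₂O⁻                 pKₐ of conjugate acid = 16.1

Lower conjugate-acid pKₐ ⇒ weaker base ⇒ better leaving group.
Sorting by the given values: p-O₂N–C₆H₄–COO⁻ (3.3), AcO⁻ (4.9), CH₃CH₂O⁻ (16.1).

p-O₂N–C₆H₄–COO⁻ > AcO⁻ > CH₃CH₂O⁻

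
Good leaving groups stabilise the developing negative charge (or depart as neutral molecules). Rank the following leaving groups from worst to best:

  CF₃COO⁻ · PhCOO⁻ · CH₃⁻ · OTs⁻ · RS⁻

CH₃⁻ < RS⁻ < PhCOO⁻ < CF₃COO⁻ < OTs⁻

Rank by basicity of the departing species: weakest base leaves most easily.
OTs⁻: pKₐ(p-CH₃C₆H₄SO₃H (TsOH)) ≈ -2.8
CF₃COO⁻: pKₐ(CF₃COOH) ≈ 0.2 — strongly electron-withdrawing CF₃ stabilises the carboxylate
PhCOO⁻: pKₐ(C₆H₅COOH) ≈ 4.2
RS⁻: pKₐ(RSH (a thiol)) ≈ 10.5 — moderately basic; rarely leaves without activation
CH₃⁻: pKₐ(CH₄) ≈ 48 — unstabilised carbanion; the worst conceivable leaving group
Listed from poorest to best leaving group as asked.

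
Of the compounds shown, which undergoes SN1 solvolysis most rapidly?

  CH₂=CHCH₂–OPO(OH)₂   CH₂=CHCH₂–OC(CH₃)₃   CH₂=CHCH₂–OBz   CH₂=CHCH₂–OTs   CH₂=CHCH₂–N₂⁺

CH₂=CHCH₂–N₂⁺

The skeletons are identical, so relative rate is governed entirely by leaving-group ability.
Leaving-group ability tracks the stability of the departed species; conjugate-acid pKₐ is the usual yardstick (lower pKₐ → better LG).
CH₂=CHCH₂–N₂⁺ loses N₂: no meaningful conjugate acid; N₂ departs as an exceptionally stable neutral molecule
CH₂=CHCH₂–OTs loses OTs⁻: pKₐ(p-CH₃C₆H₄SO₃H (TsOH)) ≈ -2.8
CH₂=CHCH₂–OPO(OH)₂ loses H₂PO₄⁻: pKₐ(H₃PO₄) ≈ 2.1
CH₂=CHCH₂–OBz loses PhCOO⁻: pKₐ(C₆H₅COOH) ≈ 4.2
CH₂=CHCH₂–OC(CH₃)₃ loses (CH₃)₃CO⁻: pKₐ(t-BuOH) ≈ 18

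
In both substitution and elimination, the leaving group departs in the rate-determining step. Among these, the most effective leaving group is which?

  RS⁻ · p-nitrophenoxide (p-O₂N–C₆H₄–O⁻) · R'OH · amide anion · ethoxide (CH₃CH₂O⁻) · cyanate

R'OH

Rank by basicity of the departing species: weakest base leaves most easily.
R'OH: pKₐ(R'OH₂⁺) ≈ -2.4
cyanate: pKₐ(HOCN) ≈ 3.5
p-nitrophenoxide (p-O₂N–C₆H₄–O⁻): pKₐ(p-nitrophenol) ≈ 7.2
RS⁻: pKₐ(RSH (a thiol)) ≈ 10.5
ethoxide (CH₃CH₂O⁻): pKₐ(CH₃CH₂OH) ≈ 16
amide anion: pKₐ(NH₃) ≈ 38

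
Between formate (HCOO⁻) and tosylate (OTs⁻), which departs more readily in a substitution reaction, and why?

tosylate (OTs⁻)

tosylate (OTs⁻) is the better leaving group.
pKₐ(p-CH₃C₆H₄SO₃H (TsOH)) ≈ -2.8 versus pKₐ(HCOOH) ≈ 3.8: tosylate (OTs⁻) is the much weaker base.
Resonance-delocalised arenesulfonate.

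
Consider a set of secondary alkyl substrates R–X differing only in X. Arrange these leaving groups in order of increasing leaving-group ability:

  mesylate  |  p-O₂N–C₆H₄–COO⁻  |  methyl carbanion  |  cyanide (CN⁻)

methyl carbanion < cyanide (CN⁻) < p-O₂N–C₆H₄–COO⁻ < mesylate

The more stable X⁻ (or X) is on its own — i.e. the weaker a base it is — the better a leaving group it makes.
mesylate: pKₐ(CH₃SO₃H (MsOH)) ≈ -1.9
p-O₂N–C₆H₄–COO⁻: pKₐ(p-nitrobenzoic acid) ≈ 3.4
cyanide (CN⁻): pKₐ(HCN) ≈ 9.2
methyl carbanion: pKₐ(CH₄) ≈ 48
Reversing gives the worst-to-best order requested.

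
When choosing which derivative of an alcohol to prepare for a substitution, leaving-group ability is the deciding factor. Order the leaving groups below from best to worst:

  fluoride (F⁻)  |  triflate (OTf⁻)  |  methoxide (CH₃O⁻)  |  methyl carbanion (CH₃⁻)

The more stable X⁻ (or X) is on its own — i.e. the weaker a base it is — the better a leaving group it makes.
triflate (OTf⁻): pKₐ(CF₃SO₃H (triflic acid)) ≈ -14 — charge spread over three oxygens and a CF₃ group; the premier leaving group in synthesis
fluoride (F⁻): pKₐ(HF) ≈ 3.2
methoxide (CH₃O⁻): pKₐ(CH₃OH) ≈ 15.5 — strong base; alkoxides do not leave unassisted
methyl carbanion (CH₃⁻): pKₐ(CH₄) ≈ 48 — unstabilised carbanion; the worst conceivable leaving group

triflate (OTf⁻) > fluoride (F⁻) > methoxide (CH₃O⁻) > methyl carbanion (CH₃⁻)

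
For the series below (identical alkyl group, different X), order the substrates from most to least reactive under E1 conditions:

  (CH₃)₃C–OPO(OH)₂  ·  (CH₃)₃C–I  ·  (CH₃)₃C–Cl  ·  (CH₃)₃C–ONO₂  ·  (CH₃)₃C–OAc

(CH₃)₃C–I > (CH₃)₃C–Cl > (CH₃)₃C–ONO₂ > (CH₃)₃C–OPO(OH)₂ > (CH₃)₃C–OAc

Identical carbon frameworks mean the comparison reduces to leaving-group quality.
A good leaving group is a weak base: the lower the pKₐ of its conjugate acid, the more readily it departs.
(CH₃)₃C–I loses I⁻: pKₐ(HI) ≈ -10
(CH₃)₃C–Cl loses Cl⁻: pKₐ(HCl) ≈ -7
(CH₃)₃C–ONO₂ loses NO₃⁻: pKₐ(HNO₃) ≈ -1.3
(CH₃)₃C–OPO(OH)₂ loses H₂PO₄⁻: pKₐ(H₃PO₄) ≈ 2.1
(CH₃)₃C–OAc loses AcO⁻: pKₐ(CH₃COOH) ≈ 4.8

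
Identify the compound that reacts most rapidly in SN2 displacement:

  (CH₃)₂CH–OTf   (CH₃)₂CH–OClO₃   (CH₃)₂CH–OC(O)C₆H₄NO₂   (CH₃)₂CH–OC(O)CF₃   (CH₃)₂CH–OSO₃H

(CH₃)₂CH–OTf

Same R in every case — rank the leaving groups.
Rank by basicity of the departing species: weakest base leaves most easily.
(CH₃)₂CH–OTf loses OTf⁻: pKₐ(CF₃SO₃H (triflic acid)) ≈ -14
(CH₃)₂CH–OClO₃ loses ClO₄⁻: pKₐ(HClO₄) ≈ -10
(CH₃)₂CH–OSO₃H loses HSO₄⁻: pKₐ(H₂SO₄) ≈ -3
(CH₃)₂CH–OC(O)CF₃ loses CF₃COO⁻: pKₐ(CF₃COOH) ≈ 0.2
(CH₃)₂CH–OC(O)C₆H₄NO₂ loses p-O₂N–C₆H₄–COO⁻: pKₐ(p-nitrobenzoic acid) ≈ 3.4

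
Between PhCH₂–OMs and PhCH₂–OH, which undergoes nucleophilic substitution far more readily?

PhCH₂–OMs

From PhCH₂–OH the departing group would be OH⁻ (pKₐ(H₂O) ≈ 15.7). Strong base; essentially never leaves without prior activation.
From PhCH₂–OMs the leaving group is OMs⁻ (pKₐ(CH₃SO₃H (MsOH)) ≈ -1.9). Resonance-delocalised alkanesulfonate.
(In practice PhCH₂–OMs is made from PhCH₂–OH by treatment with MsCl / Et₃N, converting the hydroxyl into a mesylate.)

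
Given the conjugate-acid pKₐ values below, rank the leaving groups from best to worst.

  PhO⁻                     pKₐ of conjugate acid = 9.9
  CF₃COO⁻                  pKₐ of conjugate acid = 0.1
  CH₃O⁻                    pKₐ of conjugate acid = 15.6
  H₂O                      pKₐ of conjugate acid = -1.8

Lower conjugate-acid pKₐ ⇒ weaker base ⇒ better leaving group.
Sorting by the given values: H₂O (-1.8), CF₃COO⁻ (0.1), PhO⁻ (9.9), CH₃O⁻ (15.6).

H₂O > CF₃COO⁻ > PhO⁻ > CH₃O⁻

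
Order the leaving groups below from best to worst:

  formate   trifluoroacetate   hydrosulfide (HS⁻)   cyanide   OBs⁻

OBs⁻ > trifluoroacetate > formate > hydrosulfide (HS⁻) > cyanide

A good leaving group is a weak base: the lower the pKₐ of its conjugate acid, the more readily it departs.
OBs⁻: pKₐ(p-BrC₆H₄SO₃H) ≈ -2.8
trifluoroacetate: pKₐ(CF₃COOH) ≈ 0.2
formate: pKₐ(HCOOH) ≈ 3.8
hydrosulfide (HS⁻): pKₐ(H₂S) ≈ 7
cyanide: pKₐ(HCN) ≈ 9.2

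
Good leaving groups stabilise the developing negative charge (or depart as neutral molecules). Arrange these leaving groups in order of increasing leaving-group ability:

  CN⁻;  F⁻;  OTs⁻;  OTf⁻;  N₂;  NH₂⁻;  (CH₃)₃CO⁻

Leaving-group ability tracks the stability of the departed species; conjugate-acid pKₐ is the usual yardstick (lower pKₐ → better LG).
N₂: no meaningful conjugate acid; N₂ departs as an exceptionally stable neutral molecule
OTf⁻: pKₐ(CF₃SO₃H (triflic acid)) ≈ -14
OTs⁻: pKₐ(p-CH₃C₆H₄SO₃H (TsOH)) ≈ -2.8
F⁻: pKₐ(HF) ≈ 3.2
CN⁻: pKₐ(HCN) ≈ 9.2
(CH₃)₃CO⁻: pKₐ(t-BuOH) ≈ 18
NH₂⁻: pKₐ(NH₃) ≈ 38
The question asks for worst first, so the sequence is read in increasing leaving-group ability.

NH₂⁻ < (CH₃)₃CO⁻ < CN⁻ < F⁻ < OTs⁻ < OTf⁻ < N₂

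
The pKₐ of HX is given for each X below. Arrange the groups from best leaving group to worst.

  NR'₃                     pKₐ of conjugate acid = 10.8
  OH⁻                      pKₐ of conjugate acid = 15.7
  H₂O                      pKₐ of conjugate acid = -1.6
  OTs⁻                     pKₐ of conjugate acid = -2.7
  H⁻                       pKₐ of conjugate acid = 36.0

OTs⁻ > H₂O > NR'₃ > OH⁻ > H⁻

Lower conjugate-acid pKₐ ⇒ weaker base ⇒ better leaving group.
Sorting by the given values: OTs⁻ (-2.7), H₂O (-1.6), NR'₃ (10.8), OH⁻ (15.7), H⁻ (36.0).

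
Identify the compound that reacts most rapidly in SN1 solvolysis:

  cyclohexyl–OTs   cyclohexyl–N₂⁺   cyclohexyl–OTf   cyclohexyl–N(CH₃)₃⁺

Identical carbon frameworks mean the comparison reduces to leaving-group quality.
The more stable X⁻ (or X) is on its own — i.e. the weaker a base it is — the better a leaving group it makes.
cyclohexyl–N₂⁺ loses N₂: no meaningful conjugate acid; N₂ departs as an exceptionally stable neutral molecule
cyclohexyl–OTf loses OTf⁻: pKₐ(CF₃SO₃H (triflic acid)) ≈ -14
cyclohexyl–OTs loses OTs⁻: pKₐ(p-CH₃C₆H₄SO₃H (TsOH)) ≈ -2.8
cyclohexyl–N(CH₃)₃⁺ loses NR'₃: pKₐ(R'₃NH⁺) ≈ 10.7

cyclohexyl–N₂⁺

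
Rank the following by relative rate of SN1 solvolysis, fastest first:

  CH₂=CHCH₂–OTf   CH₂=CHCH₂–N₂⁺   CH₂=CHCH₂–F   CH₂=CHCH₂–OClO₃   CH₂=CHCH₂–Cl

CH₂=CHCH₂–N₂⁺ > CH₂=CHCH₂–OTf > CH₂=CHCH₂–OClO₃ > CH₂=CHCH₂–Cl > CH₂=CHCH₂–F

Same R in every case — rank the leaving groups.
The more stable X⁻ (or X) is on its own — i.e. the weaker a base it is — the better a leaving group it makes.
CH₂=CHCH₂–N₂⁺ loses N₂: no meaningful conjugate acid; N₂ departs as an exceptionally stable neutral molecule
CH₂=CHCH₂–OTf loses OTf⁻: pKₐ(CF₃SO₃H (triflic acid)) ≈ -14
CH₂=CHCH₂–OClO₃ loses ClO₄⁻: pKₐ(HClO₄) ≈ -10
CH₂=CHCH₂–Cl loses Cl⁻: pKₐ(HCl) ≈ -7
CH₂=CHCH₂–F loses F⁻: pKₐ(HF) ≈ 3.2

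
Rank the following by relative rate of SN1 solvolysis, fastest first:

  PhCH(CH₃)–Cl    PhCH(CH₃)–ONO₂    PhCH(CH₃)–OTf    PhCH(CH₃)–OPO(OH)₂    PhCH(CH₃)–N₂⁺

PhCH(CH₃)–N₂⁺ > PhCH(CH₃)–OTf > PhCH(CH₃)–Cl > PhCH(CH₃)–ONO₂ > PhCH(CH₃)–OPO(OH)₂

Same R in every case — rank the leaving groups.
The more stable X⁻ (or X) is on its own — i.e. the weaker a base it is — the better a leaving group it makes.
PhCH(CH₃)–N₂⁺ loses N₂: no meaningful conjugate acid; N₂ departs as an exceptionally stable neutral molecule
PhCH(CH₃)–OTf loses OTf⁻: pKₐ(CF₃SO₃H (triflic acid)) ≈ -14
PhCH(CH₃)–Cl loses Cl⁻: pKₐ(HCl) ≈ -7
PhCH(CH₃)–ONO₂ loses NO₃⁻: pKₐ(HNO₃) ≈ -1.3
PhCH(CH₃)–OPO(OH)₂ loses H₂PO₄⁻: pKₐ(H₃PO₄) ≈ 2.1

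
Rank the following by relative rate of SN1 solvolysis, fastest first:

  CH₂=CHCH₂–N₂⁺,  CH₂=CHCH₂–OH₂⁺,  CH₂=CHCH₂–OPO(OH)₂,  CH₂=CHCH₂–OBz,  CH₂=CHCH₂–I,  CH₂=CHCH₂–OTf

With the same alkyl group throughout, only the leaving group differentiates the rates.
The more stable X⁻ (or X) is on its own — i.e. the weaker a base it is — the better a leaving group it makes.
CH₂=CHCH₂–N₂⁺ loses N₂: no meaningful conjugate acid; N₂ departs as an exceptionally stable neutral molecule
CH₂=CHCH₂–OTf loses OTf⁻: pKₐ(CF₃SO₃H (triflic acid)) ≈ -14
CH₂=CHCH₂–I loses I⁻: pKₐ(HI) ≈ -10
CH₂=CHCH₂–OH₂⁺ loses H₂O: pKₐ(H₃O⁺) ≈ -1.7
CH₂=CHCH₂–OPO(OH)₂ loses H₂PO₄⁻: pKₐ(H₃PO₄) ≈ 2.1
CH₂=CHCH₂–OBz loses PhCOO⁻: pKₐ(C₆H₅COOH) ≈ 4.2

CH₂=CHCH₂–N₂⁺ > CH₂=CHCH₂–OTf > CH₂=CHCH₂–I > CH₂=CHCH₂–OH₂⁺ > CH₂=CHCH₂–OPO(OH)₂ > CH₂=CHCH₂–OBz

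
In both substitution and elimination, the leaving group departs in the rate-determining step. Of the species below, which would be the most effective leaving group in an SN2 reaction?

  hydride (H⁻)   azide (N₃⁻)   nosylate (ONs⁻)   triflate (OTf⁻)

triflate (OTf⁻)

triflate (OTf⁻): pKₐ(CF₃SO₃H (triflic acid)) ≈ -14
nosylate (ONs⁻): pKₐ(p-O₂NC₆H₄SO₃H) ≈ -3.5
azide (N₃⁻): pKₐ(HN₃) ≈ 4.7
hydride (H⁻): pKₐ(H₂) ≈ 36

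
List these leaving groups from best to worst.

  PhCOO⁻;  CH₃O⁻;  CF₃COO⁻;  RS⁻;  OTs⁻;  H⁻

OTs⁻: pKₐ(p-CH₃C₆H₄SO₃H (TsOH)) ≈ -2.8
CF₃COO⁻: pKₐ(CF₃COOH) ≈ 0.2 — strongly electron-withdrawing CF₃ stabilises the carboxylate
PhCOO⁻: pKₐ(C₆H₅COOH) ≈ 4.2 — aryl carboxylate
RS⁻: pKₐ(RSH (a thiol)) ≈ 10.5 — moderately basic; rarely leaves without activation
CH₃O⁻: pKₐ(CH₃OH) ≈ 15.5 — strong base; alkoxides do not leave unassisted
H⁻: pKₐ(H₂) ≈ 36 — extremely strong base; leaves only in special hydride-transfer contexts

OTs⁻ > CF₃COO⁻ > PhCOO⁻ > RS⁻ > CH₃O⁻ > H⁻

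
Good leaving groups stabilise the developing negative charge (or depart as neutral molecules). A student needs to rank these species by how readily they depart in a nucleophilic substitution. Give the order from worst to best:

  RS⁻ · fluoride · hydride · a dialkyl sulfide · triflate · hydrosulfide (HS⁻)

triflate: pKₐ(CF₃SO₃H (triflic acid)) ≈ -14 — charge spread over three oxygens and a CF₃ group; the premier leaving group in synthesis
a dialkyl sulfide: pKₐ(R'₂SH⁺) ≈ -7
fluoride: pKₐ(HF) ≈ 3.2
hydrosulfide (HS⁻): pKₐ(H₂S) ≈ 7 — larger and more polarisable than the oxygen analogue
RS⁻: pKₐ(RSH (a thiol)) ≈ 10.5
hydride: pKₐ(H₂) ≈ 36 — extremely strong base; leaves only in special hydride-transfer contexts
Reversing gives the worst-to-best order requested.

hydride < RS⁻ < hydrosulfide (HS⁻) < fluoride < a dialkyl sulfide < triflate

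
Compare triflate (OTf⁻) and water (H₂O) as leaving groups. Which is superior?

triflate (OTf⁻) is the better leaving group.
pKₐ(CF₃SO₃H (triflic acid)) ≈ -14 versus pKₐ(H₃O⁺) ≈ -1.7: triflate (OTf⁻) is the much weaker base.
Charge spread over three oxygens and a CF₃ group; the premier leaving group in synthesis.

triflate (OTf⁻)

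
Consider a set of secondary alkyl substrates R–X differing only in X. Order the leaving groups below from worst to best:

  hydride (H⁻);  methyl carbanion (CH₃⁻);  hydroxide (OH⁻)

methyl carbanion (CH₃⁻) < hydride (H⁻) < hydroxide (OH⁻)

Rank by basicity of the departing species: weakest base leaves most easily.
hydroxide (OH⁻): pKₐ(H₂O) ≈ 15.7
hydride (H⁻): pKₐ(H₂) ≈ 36
methyl carbanion (CH₃⁻): pKₐ(CH₄) ≈ 48
Reversing gives the worst-to-best order requested.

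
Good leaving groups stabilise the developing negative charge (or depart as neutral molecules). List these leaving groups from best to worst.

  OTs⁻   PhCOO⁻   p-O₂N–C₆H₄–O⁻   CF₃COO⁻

OTs⁻ > CF₃COO⁻ > PhCOO⁻ > p-O₂N–C₆H₄–O⁻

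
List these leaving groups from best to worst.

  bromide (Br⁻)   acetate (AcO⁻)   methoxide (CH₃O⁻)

bromide (Br⁻): pKₐ(HBr) ≈ -9
acetate (AcO⁻): pKₐ(CH₃COOH) ≈ 4.8
methoxide (CH₃O⁻): pKₐ(CH₃OH) ≈ 15.5

bromide (Br⁻) > acetate (AcO⁻) > methoxide (CH₃O⁻)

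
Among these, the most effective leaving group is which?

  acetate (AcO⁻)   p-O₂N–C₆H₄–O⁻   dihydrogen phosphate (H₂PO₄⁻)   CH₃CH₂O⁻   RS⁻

dihydrogen phosphate (H₂PO₄⁻)

Leaving-group ability tracks the stability of the departed species; conjugate-acid pKₐ is the usual yardstick (lower pKₐ → better LG).
dihydrogen phosphate (H₂PO₄⁻): pKₐ(H₃PO₄) ≈ 2.1
acetate (AcO⁻): pKₐ(CH₃COOH) ≈ 4.8
p-O₂N–C₆H₄–O⁻: pKₐ(p-nitrophenol) ≈ 7.2
RS⁻: pKₐ(RSH (a thiol)) ≈ 10.5
CH₃CH₂O⁻: pKₐ(CH₃CH₂OH) ≈ 16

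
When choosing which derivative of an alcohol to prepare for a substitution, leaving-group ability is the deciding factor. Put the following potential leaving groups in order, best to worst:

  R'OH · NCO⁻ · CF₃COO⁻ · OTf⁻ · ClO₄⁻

A good leaving group is a weak base: the lower the pKₐ of its conjugate acid, the more readily it departs.
OTf⁻: pKₐ(CF₃SO₃H (triflic acid)) ≈ -14
ClO₄⁻: pKₐ(HClO₄) ≈ -10 — extremely weak base; rarely used for safety reasons
R'OH: pKₐ(R'OH₂⁺) ≈ -2.4
CF₃COO⁻: pKₐ(CF₃COOH) ≈ 0.2
NCO⁻: pKₐ(HOCN) ≈ 3.5

OTf⁻ > ClO₄⁻ > R'OH > CF₃COO⁻ > NCO⁻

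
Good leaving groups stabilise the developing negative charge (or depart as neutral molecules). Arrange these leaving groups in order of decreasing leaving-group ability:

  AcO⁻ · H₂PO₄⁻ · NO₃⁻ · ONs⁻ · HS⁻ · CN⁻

ONs⁻: pKₐ(p-O₂NC₆H₄SO₃H) ≈ -3.5 — p-nitro group further stabilises the sulfonate
NO₃⁻: pKₐ(HNO₃) ≈ -1.3
H₂PO₄⁻: pKₐ(H₃PO₄) ≈ 2.1 — moderate base; biological leaving group after further activation
AcO⁻: pKₐ(CH₃COOH) ≈ 4.8
HS⁻: pKₐ(H₂S) ≈ 7 — larger and more polarisable than the oxygen analogue
CN⁻: pKₐ(HCN) ≈ 9.2

ONs⁻ > NO₃⁻ > H₂PO₄⁻ > AcO⁻ > HS⁻ > CN⁻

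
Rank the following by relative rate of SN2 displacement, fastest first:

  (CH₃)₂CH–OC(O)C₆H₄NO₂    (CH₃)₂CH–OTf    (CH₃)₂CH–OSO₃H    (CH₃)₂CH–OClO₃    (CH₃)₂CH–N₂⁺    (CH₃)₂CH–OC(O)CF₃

(CH₃)₂CH–N₂⁺ > (CH₃)₂CH–OTf > (CH₃)₂CH–OClO₃ > (CH₃)₂CH–OSO₃H > (CH₃)₂CH–OC(O)CF₃ > (CH₃)₂CH–OC(O)C₆H₄NO₂

With the same alkyl group throughout, only the leaving group differentiates the rates.
Leaving-group ability tracks the stability of the departed species; conjugate-acid pKₐ is the usual yardstick (lower pKₐ → better LG).
(CH₃)₂CH–N₂⁺ loses N₂: no meaningful conjugate acid; N₂ departs as an exceptionally stable neutral molecule
(CH₃)₂CH–OTf loses OTf⁻: pKₐ(CF₃SO₃H (triflic acid)) ≈ -14
(CH₃)₂CH–OClO₃ loses ClO₄⁻: pKₐ(HClO₄) ≈ -10
(CH₃)₂CH–OSO₃H loses HSO₄⁻: pKₐ(H₂SO₄) ≈ -3
(CH₃)₂CH–OC(O)CF₃ loses CF₃COO⁻: pKₐ(CF₃COOH) ≈ 0.2
(CH₃)₂CH–OC(O)C₆H₄NO₂ loses p-O₂N–C₆H₄–COO⁻: pKₐ(p-nitrobenzoic acid) ≈ 3.4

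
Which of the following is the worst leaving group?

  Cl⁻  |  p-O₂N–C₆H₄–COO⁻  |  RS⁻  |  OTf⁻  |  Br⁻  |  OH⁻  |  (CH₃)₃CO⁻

Leaving-group ability tracks the stability of the departed species; conjugate-acid pKₐ is the usual yardstick (lower pKₐ → better LG).
OTf⁻: pKₐ(CF₃SO₃H (triflic acid)) ≈ -14
Br⁻: pKₐ(HBr) ≈ -9
Cl⁻: pKₐ(HCl) ≈ -7
p-O₂N–C₆H₄–COO⁻: pKₐ(p-nitrobenzoic acid) ≈ 3.4
RS⁻: pKₐ(RSH (a thiol)) ≈ 10.5
OH⁻: pKₐ(H₂O) ≈ 15.7
(CH₃)₃CO⁻: pKₐ(t-BuOH) ≈ 18

(CH₃)₃CO⁻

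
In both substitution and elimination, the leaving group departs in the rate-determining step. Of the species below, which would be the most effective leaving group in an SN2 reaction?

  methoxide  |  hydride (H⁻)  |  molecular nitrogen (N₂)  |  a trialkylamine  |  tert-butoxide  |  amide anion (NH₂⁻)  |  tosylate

A good leaving group is a weak base: the lower the pKₐ of its conjugate acid, the more readily it departs.
molecular nitrogen (N₂): no meaningful conjugate acid; N₂ departs as an exceptionally stable neutral molecule
tosylate: pKₐ(p-CH₃C₆H₄SO₃H (TsOH)) ≈ -2.8
a trialkylamine: pKₐ(R'₃NH⁺) ≈ 10.7
methoxide: pKₐ(CH₃OH) ≈ 15.5
tert-butoxide: pKₐ(t-BuOH) ≈ 18
hydride (H⁻): pKₐ(H₂) ≈ 36
amide anion (NH₂⁻): pKₐ(NH₃) ≈ 38

molecular nitrogen (N₂)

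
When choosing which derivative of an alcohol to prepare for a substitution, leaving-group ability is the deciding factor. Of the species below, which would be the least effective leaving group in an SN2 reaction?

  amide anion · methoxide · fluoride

A good leaving group is a weak base: the lower the pKₐ of its conjugate acid, the more readily it departs.
fluoride: pKₐ(HF) ≈ 3.2
methoxide: pKₐ(CH₃OH) ≈ 15.5
amide anion: pKₐ(NH₃) ≈ 38

amide anion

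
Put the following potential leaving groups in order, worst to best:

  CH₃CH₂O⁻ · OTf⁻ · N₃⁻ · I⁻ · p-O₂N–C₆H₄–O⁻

Leaving-group ability tracks the stability of the departed species; conjugate-acid pKₐ is the usual yardstick (lower pKₐ → better LG).
OTf⁻: pKₐ(CF₃SO₃H (triflic acid)) ≈ -14
I⁻: pKₐ(HI) ≈ -10
N₃⁻: pKₐ(HN₃) ≈ 4.7
p-O₂N–C₆H₄–O⁻: pKₐ(p-nitrophenol) ≈ 7.2
CH₃CH₂O⁻: pKₐ(CH₃CH₂OH) ≈ 16
The question asks for worst first, so the sequence is read in increasing leaving-group ability.

CH₃CH₂O⁻ < p-O₂N–C₆H₄–O⁻ < N₃⁻ < I⁻ < OTf⁻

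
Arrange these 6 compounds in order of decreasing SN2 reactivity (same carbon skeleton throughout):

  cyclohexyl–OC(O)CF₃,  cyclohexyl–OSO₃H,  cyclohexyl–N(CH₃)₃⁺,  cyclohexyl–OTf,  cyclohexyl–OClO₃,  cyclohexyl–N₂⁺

Same R in every case — rank the leaving groups.
Rank by basicity of the departing species: weakest base leaves most easily.
cyclohexyl–N₂⁺ loses N₂: no meaningful conjugate acid; N₂ departs as an exceptionally stable neutral molecule
cyclohexyl–OTf loses OTf⁻: pKₐ(CF₃SO₃H (triflic acid)) ≈ -14
cyclohexyl–OClO₃ loses ClO₄⁻: pKₐ(HClO₄) ≈ -10
cyclohexyl–OSO₃H loses HSO₄⁻: pKₐ(H₂SO₄) ≈ -3
cyclohexyl–OC(O)CF₃ loses CF₃COO⁻: pKₐ(CF₃COOH) ≈ 0.2
cyclohexyl–N(CH₃)₃⁺ loses NR'₃: pKₐ(R'₃NH⁺) ≈ 10.7

cyclohexyl–N₂⁺ > cyclohexyl–OTf > cyclohexyl–OClO₃ > cyclohexyl–OSO₃H > cyclohexyl–OC(O)CF₃ > cyclohexyl–N(CH₃)₃⁺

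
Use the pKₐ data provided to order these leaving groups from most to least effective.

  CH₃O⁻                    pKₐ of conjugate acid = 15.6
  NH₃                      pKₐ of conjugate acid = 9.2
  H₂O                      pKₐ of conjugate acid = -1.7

Lower conjugate-acid pKₐ ⇒ weaker base ⇒ better leaving group.
Sorting by the given values: H₂O (-1.7), NH₃ (9.2), CH₃O⁻ (15.6).

H₂O > NH₃ > CH₃O⁻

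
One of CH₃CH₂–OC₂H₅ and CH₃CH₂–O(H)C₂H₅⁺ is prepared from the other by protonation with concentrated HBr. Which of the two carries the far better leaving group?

CH₃CH₂–O(H)C₂H₅⁺

From CH₃CH₂–OC₂H₅ the departing group would be CH₃CH₂O⁻ (pKₐ(CH₃CH₂OH) ≈ 16). Strong base; alkoxides do not leave unassisted.
From CH₃CH₂–O(H)C₂H₅⁺ the leaving group is R'OH (pKₐ(R'OH₂⁺) ≈ -2.4). Neutral; leaves from a protonated ether (an oxonium ion, R–O(H)R'⁺).
Protonation with concentrated HBr works by allowing neutral ethanol, rather than ethoxide, to depart, making CH₃CH₂–O(H)C₂H₅⁺ enormously more reactive.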